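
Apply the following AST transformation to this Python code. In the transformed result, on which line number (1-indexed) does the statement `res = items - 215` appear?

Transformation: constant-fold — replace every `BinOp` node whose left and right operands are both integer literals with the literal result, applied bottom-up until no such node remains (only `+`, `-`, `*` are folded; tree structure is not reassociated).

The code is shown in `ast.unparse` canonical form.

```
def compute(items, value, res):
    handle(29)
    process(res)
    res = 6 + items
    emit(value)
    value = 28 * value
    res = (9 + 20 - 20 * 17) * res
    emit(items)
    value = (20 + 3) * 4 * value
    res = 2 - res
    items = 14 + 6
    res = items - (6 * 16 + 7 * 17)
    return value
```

Transformed code:
def compute(items, value, res):
    handle(29)
    process(res)
    res = 6 + items
    emit(value)
    value = 28 * value
    res = -311 * res
    emit(items)
    value = 92 * value
    res = 2 - res
    items = 20
    res = items - 215
    return value

12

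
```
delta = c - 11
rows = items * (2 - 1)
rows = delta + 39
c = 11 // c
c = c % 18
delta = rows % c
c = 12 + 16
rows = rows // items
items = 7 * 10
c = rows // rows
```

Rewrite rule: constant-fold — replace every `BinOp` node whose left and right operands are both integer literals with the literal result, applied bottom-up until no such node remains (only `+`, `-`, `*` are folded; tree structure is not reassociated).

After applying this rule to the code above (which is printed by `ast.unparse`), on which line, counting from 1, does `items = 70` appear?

9

Transformed code:
delta = c - 11
rows = items * 1
rows = delta + 39
c = 11 // c
c = c % 18
delta = rows % c
c = 28
rows = rows // items
items = 70
c = rows // rows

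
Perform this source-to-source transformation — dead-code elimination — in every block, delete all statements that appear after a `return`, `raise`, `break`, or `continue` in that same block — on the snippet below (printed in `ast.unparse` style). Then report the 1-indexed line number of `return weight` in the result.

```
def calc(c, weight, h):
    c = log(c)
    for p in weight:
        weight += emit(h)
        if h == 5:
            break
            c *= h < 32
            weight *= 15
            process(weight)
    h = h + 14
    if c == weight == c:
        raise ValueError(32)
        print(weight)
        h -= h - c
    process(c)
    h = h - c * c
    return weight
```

12

Transformed code:
def calc(c, weight, h):
    c = log(c)
    for p in weight:
        weight += emit(h)
        if h == 5:
            break
    h = h + 14
    if c == weight == c:
        raise ValueError(32)
    process(c)
    h = h - c * c
    return weight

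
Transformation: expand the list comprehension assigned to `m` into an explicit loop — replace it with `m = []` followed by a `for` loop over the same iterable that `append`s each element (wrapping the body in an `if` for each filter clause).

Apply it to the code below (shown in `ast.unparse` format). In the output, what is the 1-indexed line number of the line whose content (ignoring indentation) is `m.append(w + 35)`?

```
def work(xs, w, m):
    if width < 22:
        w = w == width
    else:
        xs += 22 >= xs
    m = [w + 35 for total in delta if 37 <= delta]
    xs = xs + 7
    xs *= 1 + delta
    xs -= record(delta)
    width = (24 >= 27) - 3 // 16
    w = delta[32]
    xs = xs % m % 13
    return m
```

9

Transformed code:
def work(xs, w, m):
    if width < 22:
        w = w == width
    else:
        xs += 22 >= xs
    m = []
    for total in delta:
        if 37 <= delta:
            m.append(w + 35)
    xs = xs + 7
    xs *= 1 + delta
    xs -= record(delta)
    width = (24 >= 27) - 3 // 16
    w = delta[32]
    xs = xs % m % 13
    return m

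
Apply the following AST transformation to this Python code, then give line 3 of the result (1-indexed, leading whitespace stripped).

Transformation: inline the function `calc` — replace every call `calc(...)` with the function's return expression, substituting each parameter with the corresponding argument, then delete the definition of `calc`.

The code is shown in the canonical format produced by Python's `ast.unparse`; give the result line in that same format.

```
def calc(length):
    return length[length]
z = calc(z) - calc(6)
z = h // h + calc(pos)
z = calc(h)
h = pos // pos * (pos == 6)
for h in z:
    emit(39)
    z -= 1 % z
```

Transformed code:
z = z[z] - 6[6]
z = h // h + pos[pos]
z = h[h]
h = pos // pos * (pos == 6)
for h in z:
    emit(39)
    z -= 1 % z

z = h[h]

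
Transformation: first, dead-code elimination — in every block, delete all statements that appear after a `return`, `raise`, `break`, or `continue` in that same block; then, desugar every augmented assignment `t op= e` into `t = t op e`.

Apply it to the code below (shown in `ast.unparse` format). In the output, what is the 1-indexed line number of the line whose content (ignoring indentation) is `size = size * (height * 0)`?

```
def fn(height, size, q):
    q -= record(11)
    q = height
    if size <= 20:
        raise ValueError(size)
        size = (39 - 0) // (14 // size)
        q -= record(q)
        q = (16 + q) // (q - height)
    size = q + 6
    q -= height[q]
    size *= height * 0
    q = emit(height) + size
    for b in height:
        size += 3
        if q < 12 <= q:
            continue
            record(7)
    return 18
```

Transformed code:
def fn(height, size, q):
    q = q - record(11)
    q = height
    if size <= 20:
        raise ValueError(size)
    size = q + 6
    q = q - height[q]
    size = size * (height * 0)
    q = emit(height) + size
    for b in height:
        size = size + 3
        if q < 12 <= q:
            continue
    return 18

8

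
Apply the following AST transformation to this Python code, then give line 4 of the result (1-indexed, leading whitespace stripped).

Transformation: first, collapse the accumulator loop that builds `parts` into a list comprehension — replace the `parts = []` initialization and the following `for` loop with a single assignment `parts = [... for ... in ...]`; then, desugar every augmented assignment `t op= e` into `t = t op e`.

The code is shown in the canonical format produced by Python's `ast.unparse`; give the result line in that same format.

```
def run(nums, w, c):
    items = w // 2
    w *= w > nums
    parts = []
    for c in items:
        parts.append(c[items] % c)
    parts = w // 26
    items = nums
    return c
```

Transformed code:
def run(nums, w, c):
    items = w // 2
    w = w * (w > nums)
    parts = [c[items] % c for c in items]
    parts = w // 26
    items = nums
    return c

parts = [c[items] % c for c in items]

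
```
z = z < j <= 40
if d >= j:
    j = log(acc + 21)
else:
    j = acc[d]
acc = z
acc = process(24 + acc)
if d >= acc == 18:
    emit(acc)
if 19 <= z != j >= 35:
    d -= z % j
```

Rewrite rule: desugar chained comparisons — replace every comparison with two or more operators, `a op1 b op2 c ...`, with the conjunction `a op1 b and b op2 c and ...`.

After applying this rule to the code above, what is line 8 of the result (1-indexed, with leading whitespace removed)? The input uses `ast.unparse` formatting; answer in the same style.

if d >= acc and acc == 18:

Transformed code:
z = z < j and j <= 40
if d >= j:
    j = log(acc + 21)
else:
    j = acc[d]
acc = z
acc = process(24 + acc)
if d >= acc and acc == 18:
    emit(acc)
if 19 <= z and z != j and (j >= 35):
    d -= z % j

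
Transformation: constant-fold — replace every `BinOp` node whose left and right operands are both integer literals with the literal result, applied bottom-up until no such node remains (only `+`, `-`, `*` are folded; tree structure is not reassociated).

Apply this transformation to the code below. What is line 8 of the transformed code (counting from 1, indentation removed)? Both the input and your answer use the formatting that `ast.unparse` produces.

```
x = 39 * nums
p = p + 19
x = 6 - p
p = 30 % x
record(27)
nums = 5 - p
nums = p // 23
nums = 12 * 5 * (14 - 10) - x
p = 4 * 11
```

nums = 240 - x

Transformed code:
x = 39 * nums
p = p + 19
x = 6 - p
p = 30 % x
record(27)
nums = 5 - p
nums = p // 23
nums = 240 - x
p = 44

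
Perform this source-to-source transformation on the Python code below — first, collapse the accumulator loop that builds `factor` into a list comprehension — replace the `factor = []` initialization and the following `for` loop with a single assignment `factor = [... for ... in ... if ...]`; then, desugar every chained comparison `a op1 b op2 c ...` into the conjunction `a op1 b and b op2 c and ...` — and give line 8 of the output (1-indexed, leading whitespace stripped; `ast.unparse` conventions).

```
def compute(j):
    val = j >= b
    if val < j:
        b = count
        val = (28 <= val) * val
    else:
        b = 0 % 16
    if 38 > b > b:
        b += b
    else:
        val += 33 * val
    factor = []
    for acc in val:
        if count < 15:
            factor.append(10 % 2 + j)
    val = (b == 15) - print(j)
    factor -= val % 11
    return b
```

Transformed code:
def compute(j):
    val = j >= b
    if val < j:
        b = count
        val = (28 <= val) * val
    else:
        b = 0 % 16
    if 38 > b and b > b:
        b += b
    else:
        val += 33 * val
    factor = [10 % 2 + j for acc in val if count < 15]
    val = (b == 15) - print(j)
    factor -= val % 11
    return b

if 38 > b and b > b:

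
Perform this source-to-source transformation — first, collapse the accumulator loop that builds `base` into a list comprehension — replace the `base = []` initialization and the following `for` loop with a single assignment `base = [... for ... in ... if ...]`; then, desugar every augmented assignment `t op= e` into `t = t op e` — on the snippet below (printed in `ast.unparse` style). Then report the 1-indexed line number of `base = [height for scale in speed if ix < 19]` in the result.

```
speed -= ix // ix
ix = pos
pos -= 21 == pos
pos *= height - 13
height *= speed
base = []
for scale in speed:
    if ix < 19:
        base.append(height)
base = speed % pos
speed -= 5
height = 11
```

Transformed code:
speed = speed - ix // ix
ix = pos
pos = pos - (21 == pos)
pos = pos * (height - 13)
height = height * speed
base = [height for scale in speed if ix < 19]
base = speed % pos
speed = speed - 5
height = 11

6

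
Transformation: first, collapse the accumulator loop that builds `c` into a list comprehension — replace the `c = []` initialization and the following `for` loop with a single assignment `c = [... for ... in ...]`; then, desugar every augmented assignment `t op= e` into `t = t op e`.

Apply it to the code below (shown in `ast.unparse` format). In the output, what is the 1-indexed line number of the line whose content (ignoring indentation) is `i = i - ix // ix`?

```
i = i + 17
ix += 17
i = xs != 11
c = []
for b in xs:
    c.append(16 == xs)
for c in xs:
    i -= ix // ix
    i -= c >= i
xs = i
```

Transformed code:
i = i + 17
ix = ix + 17
i = xs != 11
c = [16 == xs for b in xs]
for c in xs:
    i = i - ix // ix
    i = i - (c >= i)
xs = i

6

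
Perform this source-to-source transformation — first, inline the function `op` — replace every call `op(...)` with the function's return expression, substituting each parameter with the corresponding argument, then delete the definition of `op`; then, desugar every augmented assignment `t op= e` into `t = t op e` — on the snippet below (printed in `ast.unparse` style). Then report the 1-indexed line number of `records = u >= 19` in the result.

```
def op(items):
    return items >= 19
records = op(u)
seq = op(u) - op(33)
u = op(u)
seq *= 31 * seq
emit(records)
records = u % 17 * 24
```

Transformed code:
records = u >= 19
seq = (u >= 19) - (33 >= 19)
u = u >= 19
seq = seq * (31 * seq)
emit(records)
records = u % 17 * 24

1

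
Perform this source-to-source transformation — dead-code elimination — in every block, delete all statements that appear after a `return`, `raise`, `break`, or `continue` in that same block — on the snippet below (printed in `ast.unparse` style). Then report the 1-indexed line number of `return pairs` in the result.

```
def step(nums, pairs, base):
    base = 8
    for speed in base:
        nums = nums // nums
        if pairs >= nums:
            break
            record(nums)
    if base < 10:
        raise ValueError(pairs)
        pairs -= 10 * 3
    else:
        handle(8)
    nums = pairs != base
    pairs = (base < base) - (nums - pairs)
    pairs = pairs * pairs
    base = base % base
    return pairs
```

15

Transformed code:
def step(nums, pairs, base):
    base = 8
    for speed in base:
        nums = nums // nums
        if pairs >= nums:
            break
    if base < 10:
        raise ValueError(pairs)
    else:
        handle(8)
    nums = pairs != base
    pairs = (base < base) - (nums - pairs)
    pairs = pairs * pairs
    base = base % base
    return pairs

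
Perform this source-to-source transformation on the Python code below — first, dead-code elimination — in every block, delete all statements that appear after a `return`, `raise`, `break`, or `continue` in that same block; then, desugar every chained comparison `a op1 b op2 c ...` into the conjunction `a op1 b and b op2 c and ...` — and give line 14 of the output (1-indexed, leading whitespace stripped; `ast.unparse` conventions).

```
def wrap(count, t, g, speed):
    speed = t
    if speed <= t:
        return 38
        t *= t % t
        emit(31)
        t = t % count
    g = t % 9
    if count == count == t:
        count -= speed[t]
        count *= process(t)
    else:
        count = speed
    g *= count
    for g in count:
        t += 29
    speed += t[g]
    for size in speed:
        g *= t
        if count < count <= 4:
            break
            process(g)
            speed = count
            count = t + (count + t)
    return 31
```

Transformed code:
def wrap(count, t, g, speed):
    speed = t
    if speed <= t:
        return 38
    g = t % 9
    if count == count and count == t:
        count -= speed[t]
        count *= process(t)
    else:
        count = speed
    g *= count
    for g in count:
        t += 29
    speed += t[g]
    for size in speed:
        g *= t
        if count < count and count <= 4:
            break
    return 31

speed += t[g]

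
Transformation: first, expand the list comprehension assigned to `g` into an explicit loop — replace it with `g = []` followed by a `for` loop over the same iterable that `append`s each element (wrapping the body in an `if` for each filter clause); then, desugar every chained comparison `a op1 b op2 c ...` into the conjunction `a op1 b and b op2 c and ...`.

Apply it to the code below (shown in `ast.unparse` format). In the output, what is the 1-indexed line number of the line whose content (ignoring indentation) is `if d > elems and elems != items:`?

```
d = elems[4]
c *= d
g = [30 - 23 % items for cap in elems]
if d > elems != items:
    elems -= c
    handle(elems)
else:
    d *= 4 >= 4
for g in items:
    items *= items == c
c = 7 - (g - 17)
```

6

Transformed code:
d = elems[4]
c *= d
g = []
for cap in elems:
    g.append(30 - 23 % items)
if d > elems and elems != items:
    elems -= c
    handle(elems)
else:
    d *= 4 >= 4
for g in items:
    items *= items == c
c = 7 - (g - 17)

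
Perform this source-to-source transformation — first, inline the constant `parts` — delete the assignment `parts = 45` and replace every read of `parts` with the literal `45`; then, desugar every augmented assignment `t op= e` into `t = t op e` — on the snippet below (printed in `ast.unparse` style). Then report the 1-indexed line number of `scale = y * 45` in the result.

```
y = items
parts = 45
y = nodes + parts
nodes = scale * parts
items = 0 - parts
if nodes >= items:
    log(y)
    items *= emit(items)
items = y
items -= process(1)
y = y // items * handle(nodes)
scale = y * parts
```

Transformed code:
y = items
y = nodes + 45
nodes = scale * 45
items = 0 - 45
if nodes >= items:
    log(y)
    items = items * emit(items)
items = y
items = items - process(1)
y = y // items * handle(nodes)
scale = y * 45

11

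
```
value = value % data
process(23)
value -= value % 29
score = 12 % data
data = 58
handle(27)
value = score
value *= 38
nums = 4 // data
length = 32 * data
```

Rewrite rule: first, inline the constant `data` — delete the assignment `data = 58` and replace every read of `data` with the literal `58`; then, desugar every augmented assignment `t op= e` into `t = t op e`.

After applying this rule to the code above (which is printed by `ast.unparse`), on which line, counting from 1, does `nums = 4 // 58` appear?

8

Transformed code:
value = value % 58
process(23)
value = value - value % 29
score = 12 % 58
handle(27)
value = score
value = value * 38
nums = 4 // 58
length = 32 * 58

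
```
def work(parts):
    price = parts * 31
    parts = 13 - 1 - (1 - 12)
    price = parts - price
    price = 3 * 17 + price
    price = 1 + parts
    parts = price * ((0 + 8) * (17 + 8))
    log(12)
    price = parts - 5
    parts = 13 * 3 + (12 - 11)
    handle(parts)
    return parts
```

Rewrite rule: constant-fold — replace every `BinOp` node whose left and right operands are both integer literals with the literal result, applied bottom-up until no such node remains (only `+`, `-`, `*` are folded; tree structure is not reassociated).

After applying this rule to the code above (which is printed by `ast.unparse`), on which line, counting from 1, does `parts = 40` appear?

10

Transformed code:
def work(parts):
    price = parts * 31
    parts = 23
    price = parts - price
    price = 51 + price
    price = 1 + parts
    parts = price * 200
    log(12)
    price = parts - 5
    parts = 40
    handle(parts)
    return parts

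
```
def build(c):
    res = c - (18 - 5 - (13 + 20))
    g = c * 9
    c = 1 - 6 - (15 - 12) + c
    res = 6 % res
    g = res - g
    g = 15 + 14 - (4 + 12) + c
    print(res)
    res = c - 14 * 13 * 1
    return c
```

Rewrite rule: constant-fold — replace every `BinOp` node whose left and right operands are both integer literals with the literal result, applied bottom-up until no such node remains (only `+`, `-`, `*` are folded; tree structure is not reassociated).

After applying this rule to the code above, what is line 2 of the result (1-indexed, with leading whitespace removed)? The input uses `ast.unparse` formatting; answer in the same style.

res = c - -20

Transformed code:
def build(c):
    res = c - -20
    g = c * 9
    c = -8 + c
    res = 6 % res
    g = res - g
    g = 13 + c
    print(res)
    res = c - 182
    return c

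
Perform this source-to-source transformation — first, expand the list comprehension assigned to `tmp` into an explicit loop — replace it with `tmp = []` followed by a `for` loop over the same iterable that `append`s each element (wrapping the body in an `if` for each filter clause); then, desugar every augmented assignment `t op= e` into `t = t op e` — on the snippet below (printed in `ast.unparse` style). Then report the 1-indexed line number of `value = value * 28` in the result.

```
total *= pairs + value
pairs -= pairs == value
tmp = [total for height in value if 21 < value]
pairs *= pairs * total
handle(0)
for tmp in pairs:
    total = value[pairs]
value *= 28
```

11

Transformed code:
total = total * (pairs + value)
pairs = pairs - (pairs == value)
tmp = []
for height in value:
    if 21 < value:
        tmp.append(total)
pairs = pairs * (pairs * total)
handle(0)
for tmp in pairs:
    total = value[pairs]
value = value * 28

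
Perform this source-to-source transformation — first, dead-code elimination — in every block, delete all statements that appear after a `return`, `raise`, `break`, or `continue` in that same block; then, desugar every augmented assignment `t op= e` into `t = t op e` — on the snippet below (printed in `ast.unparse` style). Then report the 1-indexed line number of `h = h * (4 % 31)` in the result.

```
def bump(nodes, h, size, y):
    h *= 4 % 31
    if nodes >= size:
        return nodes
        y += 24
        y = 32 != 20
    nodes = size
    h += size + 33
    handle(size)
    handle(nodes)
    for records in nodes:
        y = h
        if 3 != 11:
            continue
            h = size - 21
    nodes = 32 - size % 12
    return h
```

Transformed code:
def bump(nodes, h, size, y):
    h = h * (4 % 31)
    if nodes >= size:
        return nodes
    nodes = size
    h = h + (size + 33)
    handle(size)
    handle(nodes)
    for records in nodes:
        y = h
        if 3 != 11:
            continue
    nodes = 32 - size % 12
    return h

2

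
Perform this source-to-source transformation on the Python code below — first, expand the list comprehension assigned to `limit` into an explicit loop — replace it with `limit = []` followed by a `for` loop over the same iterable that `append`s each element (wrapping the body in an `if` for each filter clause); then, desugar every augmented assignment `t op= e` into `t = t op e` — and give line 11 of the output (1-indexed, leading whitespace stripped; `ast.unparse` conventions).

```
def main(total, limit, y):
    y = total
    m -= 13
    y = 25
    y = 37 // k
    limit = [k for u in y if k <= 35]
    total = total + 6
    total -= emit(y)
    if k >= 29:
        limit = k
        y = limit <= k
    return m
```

total = total - emit(y)

Transformed code:
def main(total, limit, y):
    y = total
    m = m - 13
    y = 25
    y = 37 // k
    limit = []
    for u in y:
        if k <= 35:
            limit.append(k)
    total = total + 6
    total = total - emit(y)
    if k >= 29:
        limit = k
        y = limit <= k
    return m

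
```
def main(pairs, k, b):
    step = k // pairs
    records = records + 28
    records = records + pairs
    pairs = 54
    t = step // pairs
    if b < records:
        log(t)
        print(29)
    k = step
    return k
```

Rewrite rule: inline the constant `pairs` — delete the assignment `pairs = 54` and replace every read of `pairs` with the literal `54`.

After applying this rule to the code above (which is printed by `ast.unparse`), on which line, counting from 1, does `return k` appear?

Transformed code:
def main(pairs, k, b):
    step = k // 54
    records = records + 28
    records = records + 54
    t = step // 54
    if b < records:
        log(t)
        print(29)
    k = step
    return k

10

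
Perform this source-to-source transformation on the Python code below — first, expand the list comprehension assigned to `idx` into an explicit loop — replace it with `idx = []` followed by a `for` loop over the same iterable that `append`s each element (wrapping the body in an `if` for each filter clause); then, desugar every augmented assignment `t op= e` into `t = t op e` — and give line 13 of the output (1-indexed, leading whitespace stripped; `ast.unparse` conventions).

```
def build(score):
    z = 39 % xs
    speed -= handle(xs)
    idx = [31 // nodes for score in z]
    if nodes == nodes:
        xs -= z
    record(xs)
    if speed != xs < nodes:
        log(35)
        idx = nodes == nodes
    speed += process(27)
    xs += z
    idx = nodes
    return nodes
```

Transformed code:
def build(score):
    z = 39 % xs
    speed = speed - handle(xs)
    idx = []
    for score in z:
        idx.append(31 // nodes)
    if nodes == nodes:
        xs = xs - z
    record(xs)
    if speed != xs < nodes:
        log(35)
        idx = nodes == nodes
    speed = speed + process(27)
    xs = xs + z
    idx = nodes
    return nodes

speed = speed + process(27)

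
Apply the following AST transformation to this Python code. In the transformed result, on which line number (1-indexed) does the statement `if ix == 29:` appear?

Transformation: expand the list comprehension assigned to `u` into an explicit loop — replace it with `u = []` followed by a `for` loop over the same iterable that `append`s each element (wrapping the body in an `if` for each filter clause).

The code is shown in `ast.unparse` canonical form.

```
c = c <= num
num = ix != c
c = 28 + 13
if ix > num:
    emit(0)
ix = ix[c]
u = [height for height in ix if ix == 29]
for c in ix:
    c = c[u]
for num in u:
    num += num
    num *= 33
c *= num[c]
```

Transformed code:
c = c <= num
num = ix != c
c = 28 + 13
if ix > num:
    emit(0)
ix = ix[c]
u = []
for height in ix:
    if ix == 29:
        u.append(height)
for c in ix:
    c = c[u]
for num in u:
    num += num
    num *= 33
c *= num[c]

9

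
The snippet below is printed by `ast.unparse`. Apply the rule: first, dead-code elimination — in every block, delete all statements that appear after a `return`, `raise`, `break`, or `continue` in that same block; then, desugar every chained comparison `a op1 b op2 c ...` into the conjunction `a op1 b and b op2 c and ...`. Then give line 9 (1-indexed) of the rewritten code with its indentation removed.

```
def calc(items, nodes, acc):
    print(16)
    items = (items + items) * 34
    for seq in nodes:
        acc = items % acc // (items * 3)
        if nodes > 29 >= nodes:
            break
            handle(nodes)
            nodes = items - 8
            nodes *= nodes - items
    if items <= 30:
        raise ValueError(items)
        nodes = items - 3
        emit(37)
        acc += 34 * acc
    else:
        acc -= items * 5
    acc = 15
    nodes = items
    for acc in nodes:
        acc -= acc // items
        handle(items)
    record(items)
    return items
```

raise ValueError(items)

Transformed code:
def calc(items, nodes, acc):
    print(16)
    items = (items + items) * 34
    for seq in nodes:
        acc = items % acc // (items * 3)
        if nodes > 29 and 29 >= nodes:
            break
    if items <= 30:
        raise ValueError(items)
    else:
        acc -= items * 5
    acc = 15
    nodes = items
    for acc in nodes:
        acc -= acc // items
        handle(items)
    record(items)
    return items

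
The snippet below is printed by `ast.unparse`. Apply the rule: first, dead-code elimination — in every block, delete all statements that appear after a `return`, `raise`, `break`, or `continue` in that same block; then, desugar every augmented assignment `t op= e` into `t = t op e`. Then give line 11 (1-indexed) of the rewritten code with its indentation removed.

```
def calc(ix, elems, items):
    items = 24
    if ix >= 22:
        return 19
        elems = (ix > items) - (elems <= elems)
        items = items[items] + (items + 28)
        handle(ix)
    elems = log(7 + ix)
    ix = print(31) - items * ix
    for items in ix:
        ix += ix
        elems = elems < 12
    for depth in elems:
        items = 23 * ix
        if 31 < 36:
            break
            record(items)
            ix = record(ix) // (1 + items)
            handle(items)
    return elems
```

items = 23 * ix

Transformed code:
def calc(ix, elems, items):
    items = 24
    if ix >= 22:
        return 19
    elems = log(7 + ix)
    ix = print(31) - items * ix
    for items in ix:
        ix = ix + ix
        elems = elems < 12
    for depth in elems:
        items = 23 * ix
        if 31 < 36:
            break
    return elems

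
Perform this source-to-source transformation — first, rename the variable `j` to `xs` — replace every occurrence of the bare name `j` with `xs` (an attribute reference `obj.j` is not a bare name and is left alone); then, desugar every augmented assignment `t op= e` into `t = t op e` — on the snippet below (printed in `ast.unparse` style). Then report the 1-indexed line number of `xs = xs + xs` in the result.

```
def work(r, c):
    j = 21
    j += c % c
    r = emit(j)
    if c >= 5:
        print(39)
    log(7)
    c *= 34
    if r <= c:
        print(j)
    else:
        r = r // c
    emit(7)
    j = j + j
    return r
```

14

Transformed code:
def work(r, c):
    xs = 21
    xs = xs + c % c
    r = emit(xs)
    if c >= 5:
        print(39)
    log(7)
    c = c * 34
    if r <= c:
        print(xs)
    else:
        r = r // c
    emit(7)
    xs = xs + xs
    return r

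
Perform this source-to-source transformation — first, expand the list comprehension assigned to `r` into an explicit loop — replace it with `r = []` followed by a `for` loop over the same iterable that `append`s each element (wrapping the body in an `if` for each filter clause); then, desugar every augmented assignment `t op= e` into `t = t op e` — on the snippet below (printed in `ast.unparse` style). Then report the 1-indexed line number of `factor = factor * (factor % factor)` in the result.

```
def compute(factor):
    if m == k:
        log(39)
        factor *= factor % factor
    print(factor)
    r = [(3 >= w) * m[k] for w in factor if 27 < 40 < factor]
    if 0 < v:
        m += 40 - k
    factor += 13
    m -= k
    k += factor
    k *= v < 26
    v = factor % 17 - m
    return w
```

4

Transformed code:
def compute(factor):
    if m == k:
        log(39)
        factor = factor * (factor % factor)
    print(factor)
    r = []
    for w in factor:
        if 27 < 40 < factor:
            r.append((3 >= w) * m[k])
    if 0 < v:
        m = m + (40 - k)
    factor = factor + 13
    m = m - k
    k = k + factor
    k = k * (v < 26)
    v = factor % 17 - m
    return w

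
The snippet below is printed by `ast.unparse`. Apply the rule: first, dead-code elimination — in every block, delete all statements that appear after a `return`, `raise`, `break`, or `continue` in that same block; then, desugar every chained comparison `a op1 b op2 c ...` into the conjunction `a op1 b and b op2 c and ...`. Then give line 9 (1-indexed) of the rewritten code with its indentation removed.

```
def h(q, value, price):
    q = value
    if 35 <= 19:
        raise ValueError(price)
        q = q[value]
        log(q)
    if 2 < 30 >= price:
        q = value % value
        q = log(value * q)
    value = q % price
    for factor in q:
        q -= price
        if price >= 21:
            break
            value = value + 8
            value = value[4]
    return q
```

Transformed code:
def h(q, value, price):
    q = value
    if 35 <= 19:
        raise ValueError(price)
    if 2 < 30 and 30 >= price:
        q = value % value
        q = log(value * q)
    value = q % price
    for factor in q:
        q -= price
        if price >= 21:
            break
    return q

for factor in q:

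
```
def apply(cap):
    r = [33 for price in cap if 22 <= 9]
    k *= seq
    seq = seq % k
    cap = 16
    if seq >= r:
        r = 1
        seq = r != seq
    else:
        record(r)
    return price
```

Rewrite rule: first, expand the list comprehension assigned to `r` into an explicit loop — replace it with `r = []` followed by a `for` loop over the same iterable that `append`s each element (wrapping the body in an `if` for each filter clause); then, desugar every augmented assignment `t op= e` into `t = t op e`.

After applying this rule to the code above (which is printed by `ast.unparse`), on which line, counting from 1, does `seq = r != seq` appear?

11

Transformed code:
def apply(cap):
    r = []
    for price in cap:
        if 22 <= 9:
            r.append(33)
    k = k * seq
    seq = seq % k
    cap = 16
    if seq >= r:
        r = 1
        seq = r != seq
    else:
        record(r)
    return price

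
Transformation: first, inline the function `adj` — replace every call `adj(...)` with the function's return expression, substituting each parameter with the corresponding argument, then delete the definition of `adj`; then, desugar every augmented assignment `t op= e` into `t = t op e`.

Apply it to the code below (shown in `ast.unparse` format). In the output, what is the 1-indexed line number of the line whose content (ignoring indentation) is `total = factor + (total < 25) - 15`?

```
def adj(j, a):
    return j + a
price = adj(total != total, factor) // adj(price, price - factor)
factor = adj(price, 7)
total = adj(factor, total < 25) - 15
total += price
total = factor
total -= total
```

Transformed code:
price = ((total != total) + factor) // (price + (price - factor))
factor = price + 7
total = factor + (total < 25) - 15
total = total + price
total = factor
total = total - total

3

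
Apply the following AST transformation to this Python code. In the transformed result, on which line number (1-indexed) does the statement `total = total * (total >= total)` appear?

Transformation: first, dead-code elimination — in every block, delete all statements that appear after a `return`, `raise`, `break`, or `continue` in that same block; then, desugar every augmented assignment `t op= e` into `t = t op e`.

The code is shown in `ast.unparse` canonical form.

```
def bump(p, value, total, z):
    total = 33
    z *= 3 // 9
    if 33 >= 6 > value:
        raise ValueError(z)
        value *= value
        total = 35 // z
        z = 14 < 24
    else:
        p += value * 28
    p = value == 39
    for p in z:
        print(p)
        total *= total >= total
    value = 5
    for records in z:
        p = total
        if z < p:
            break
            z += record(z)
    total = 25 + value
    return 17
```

11

Transformed code:
def bump(p, value, total, z):
    total = 33
    z = z * (3 // 9)
    if 33 >= 6 > value:
        raise ValueError(z)
    else:
        p = p + value * 28
    p = value == 39
    for p in z:
        print(p)
        total = total * (total >= total)
    value = 5
    for records in z:
        p = total
        if z < p:
            break
    total = 25 + value
    return 17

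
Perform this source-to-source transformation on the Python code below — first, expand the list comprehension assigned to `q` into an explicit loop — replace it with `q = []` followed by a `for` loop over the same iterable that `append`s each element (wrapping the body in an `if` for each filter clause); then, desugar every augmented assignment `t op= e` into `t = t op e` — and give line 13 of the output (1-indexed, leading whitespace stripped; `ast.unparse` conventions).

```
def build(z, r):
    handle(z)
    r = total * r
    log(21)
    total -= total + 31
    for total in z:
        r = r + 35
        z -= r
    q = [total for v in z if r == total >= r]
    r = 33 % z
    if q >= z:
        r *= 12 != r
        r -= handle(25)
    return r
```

Transformed code:
def build(z, r):
    handle(z)
    r = total * r
    log(21)
    total = total - (total + 31)
    for total in z:
        r = r + 35
        z = z - r
    q = []
    for v in z:
        if r == total >= r:
            q.append(total)
    r = 33 % z
    if q >= z:
        r = r * (12 != r)
        r = r - handle(25)
    return r

r = 33 % z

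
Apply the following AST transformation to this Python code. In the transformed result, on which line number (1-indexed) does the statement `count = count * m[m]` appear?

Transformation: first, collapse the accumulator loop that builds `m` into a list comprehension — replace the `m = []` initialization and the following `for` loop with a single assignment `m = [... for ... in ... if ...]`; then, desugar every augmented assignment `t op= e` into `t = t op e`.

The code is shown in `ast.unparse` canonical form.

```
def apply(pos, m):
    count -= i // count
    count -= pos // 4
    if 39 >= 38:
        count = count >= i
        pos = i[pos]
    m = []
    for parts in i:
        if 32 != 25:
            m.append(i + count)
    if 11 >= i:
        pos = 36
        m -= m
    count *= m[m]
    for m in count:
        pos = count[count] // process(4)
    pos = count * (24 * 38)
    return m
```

11

Transformed code:
def apply(pos, m):
    count = count - i // count
    count = count - pos // 4
    if 39 >= 38:
        count = count >= i
        pos = i[pos]
    m = [i + count for parts in i if 32 != 25]
    if 11 >= i:
        pos = 36
        m = m - m
    count = count * m[m]
    for m in count:
        pos = count[count] // process(4)
    pos = count * (24 * 38)
    return m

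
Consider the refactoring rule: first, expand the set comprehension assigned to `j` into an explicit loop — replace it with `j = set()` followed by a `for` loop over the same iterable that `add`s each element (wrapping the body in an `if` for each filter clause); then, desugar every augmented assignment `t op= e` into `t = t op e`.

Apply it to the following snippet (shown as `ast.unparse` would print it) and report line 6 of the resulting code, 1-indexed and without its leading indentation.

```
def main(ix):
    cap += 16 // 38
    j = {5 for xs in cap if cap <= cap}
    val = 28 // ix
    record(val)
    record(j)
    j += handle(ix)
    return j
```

j.add(5)

Transformed code:
def main(ix):
    cap = cap + 16 // 38
    j = set()
    for xs in cap:
        if cap <= cap:
            j.add(5)
    val = 28 // ix
    record(val)
    record(j)
    j = j + handle(ix)
    return j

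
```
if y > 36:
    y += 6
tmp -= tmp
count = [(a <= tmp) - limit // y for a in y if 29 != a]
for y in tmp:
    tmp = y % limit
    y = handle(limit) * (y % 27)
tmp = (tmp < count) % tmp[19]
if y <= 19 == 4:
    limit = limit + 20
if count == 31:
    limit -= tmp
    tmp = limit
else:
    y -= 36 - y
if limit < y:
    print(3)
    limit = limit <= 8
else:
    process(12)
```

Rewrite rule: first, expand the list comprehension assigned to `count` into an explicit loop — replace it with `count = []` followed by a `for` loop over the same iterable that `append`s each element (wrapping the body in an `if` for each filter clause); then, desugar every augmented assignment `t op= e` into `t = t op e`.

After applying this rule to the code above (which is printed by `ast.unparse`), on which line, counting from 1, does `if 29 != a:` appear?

6

Transformed code:
if y > 36:
    y = y + 6
tmp = tmp - tmp
count = []
for a in y:
    if 29 != a:
        count.append((a <= tmp) - limit // y)
for y in tmp:
    tmp = y % limit
    y = handle(limit) * (y % 27)
tmp = (tmp < count) % tmp[19]
if y <= 19 == 4:
    limit = limit + 20
if count == 31:
    limit = limit - tmp
    tmp = limit
else:
    y = y - (36 - y)
if limit < y:
    print(3)
    limit = limit <= 8
else:
    process(12)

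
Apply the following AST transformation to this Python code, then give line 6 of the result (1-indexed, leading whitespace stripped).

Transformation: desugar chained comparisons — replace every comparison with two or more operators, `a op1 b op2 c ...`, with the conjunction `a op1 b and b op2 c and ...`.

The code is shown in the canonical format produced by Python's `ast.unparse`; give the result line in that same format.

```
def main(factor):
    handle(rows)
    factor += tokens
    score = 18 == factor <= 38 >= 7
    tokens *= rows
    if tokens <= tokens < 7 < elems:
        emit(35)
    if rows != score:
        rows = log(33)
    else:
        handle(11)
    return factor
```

Transformed code:
def main(factor):
    handle(rows)
    factor += tokens
    score = 18 == factor and factor <= 38 and (38 >= 7)
    tokens *= rows
    if tokens <= tokens and tokens < 7 and (7 < elems):
        emit(35)
    if rows != score:
        rows = log(33)
    else:
        handle(11)
    return factor

if tokens <= tokens and tokens < 7 and (7 < elems):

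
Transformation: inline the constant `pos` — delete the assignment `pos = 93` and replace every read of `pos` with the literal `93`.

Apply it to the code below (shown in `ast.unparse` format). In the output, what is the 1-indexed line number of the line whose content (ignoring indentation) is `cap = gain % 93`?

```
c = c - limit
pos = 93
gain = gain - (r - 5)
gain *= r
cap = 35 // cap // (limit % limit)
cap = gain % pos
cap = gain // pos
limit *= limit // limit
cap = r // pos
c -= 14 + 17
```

5

Transformed code:
c = c - limit
gain = gain - (r - 5)
gain *= r
cap = 35 // cap // (limit % limit)
cap = gain % 93
cap = gain // 93
limit *= limit // limit
cap = r // 93
c -= 14 + 17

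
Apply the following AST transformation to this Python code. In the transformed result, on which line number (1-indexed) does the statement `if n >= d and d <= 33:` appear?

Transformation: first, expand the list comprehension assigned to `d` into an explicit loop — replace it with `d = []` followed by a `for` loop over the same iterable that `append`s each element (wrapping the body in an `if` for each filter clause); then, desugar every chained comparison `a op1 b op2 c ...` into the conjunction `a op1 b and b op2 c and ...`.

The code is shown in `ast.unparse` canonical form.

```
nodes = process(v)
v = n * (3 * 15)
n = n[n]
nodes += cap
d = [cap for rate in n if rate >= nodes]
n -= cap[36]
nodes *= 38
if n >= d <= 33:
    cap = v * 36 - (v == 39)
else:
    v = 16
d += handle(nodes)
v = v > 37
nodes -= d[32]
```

11

Transformed code:
nodes = process(v)
v = n * (3 * 15)
n = n[n]
nodes += cap
d = []
for rate in n:
    if rate >= nodes:
        d.append(cap)
n -= cap[36]
nodes *= 38
if n >= d and d <= 33:
    cap = v * 36 - (v == 39)
else:
    v = 16
d += handle(nodes)
v = v > 37
nodes -= d[32]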